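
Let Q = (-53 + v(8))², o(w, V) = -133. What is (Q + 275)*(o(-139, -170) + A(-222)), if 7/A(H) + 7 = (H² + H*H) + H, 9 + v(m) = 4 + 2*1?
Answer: -44612741880/98339 ≈ -4.5366e+5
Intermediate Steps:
v(m) = -3 (v(m) = -9 + (4 + 2*1) = -9 + (4 + 2) = -9 + 6 = -3)
A(H) = 7/(-7 + H + 2*H²) (A(H) = 7/(-7 + ((H² + H*H) + H)) = 7/(-7 + ((H² + H²) + H)) = 7/(-7 + (2*H² + H)) = 7/(-7 + (H + 2*H²)) = 7/(-7 + H + 2*H²))
Q = 3136 (Q = (-53 - 3)² = (-56)² = 3136)
(Q + 275)*(o(-139, -170) + A(-222)) = (3136 + 275)*(-133 + 7/(-7 - 222 + 2*(-222)²)) = 3411*(-133 + 7/(-7 - 222 + 2*49284)) = 3411*(-133 + 7/(-7 - 222 + 98568)) = 3411*(-133 + 7/98339) = 3411*(-13079080/98339) = -44612741880/98339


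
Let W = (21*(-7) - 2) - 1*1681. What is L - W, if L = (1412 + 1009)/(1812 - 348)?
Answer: 893847/488 ≈ 1831.7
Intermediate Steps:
L = 807/488 (L = 2421/1464 = 2421*(1/1464) = 807/488 ≈ 1.6537)
W = -1830 (W = (-147 - 2) - 1681 = -149 - 1681 = -1830)
L - W = 807/488 - 1*(-1830) = 807/488 + 1830 = 893847/488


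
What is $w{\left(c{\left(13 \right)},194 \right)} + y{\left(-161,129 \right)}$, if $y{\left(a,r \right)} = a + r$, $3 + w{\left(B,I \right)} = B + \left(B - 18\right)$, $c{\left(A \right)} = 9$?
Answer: $-35$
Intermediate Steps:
$w{\left(B,I \right)} = -21 + 2 B$ ($w{\left(B,I \right)} = -3 + \left(B + \left(B - 18\right)\right) = -3 + \left(B + \left(-18 + B\right)\right) = -3 + \left(-18 + 2 B\right) = -21 + 2 B$)
$w{\left(c{\left(13 \right)},194 \right)} + y{\left(-161,129 \right)} = \left(-21 + 2 \cdot 9\right) + \left(-161 + 129\right) = \left(-21 + 18\right) - 32 = -3 - 32 = -35$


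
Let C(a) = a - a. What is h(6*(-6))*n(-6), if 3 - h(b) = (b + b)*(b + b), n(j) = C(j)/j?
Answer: 0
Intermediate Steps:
C(a) = 0
n(j) = 0 (n(j) = 0/j = 0)
h(b) = 3 - 4*b² (h(b) = 3 - (b + b)*(b + b) = 3 - 2*b*2*b = 3 - 4*b²)
h(6*(-6))*n(-6) = (3 - 4*(6*(-6))²)*0 = (3 - 4*(-36)²)*0 = (3 - 4*1296)*0 = (3 - 5184)*0 = -5181*0 = 0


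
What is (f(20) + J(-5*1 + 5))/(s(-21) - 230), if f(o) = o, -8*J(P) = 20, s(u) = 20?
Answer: -1/12 ≈ -0.083333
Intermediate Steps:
J(P) = -5/2 (J(P) = -⅛*20 = -5/2)
(f(20) + J(-5*1 + 5))/(s(-21) - 230) = (20 - 5/2)/(20 - 230) = (35/2)/(-210) = (35/2)*(-1/210) = -1/12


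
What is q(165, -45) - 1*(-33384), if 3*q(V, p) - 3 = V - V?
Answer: 33385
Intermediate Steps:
q(V, p) = 1 (q(V, p) = 1 + (V - V)/3 = 1 + (1/3)*0 = 1 + 0 = 1)
q(165, -45) - 1*(-33384) = 1 - 1*(-33384) = 1 + 33384 = 33385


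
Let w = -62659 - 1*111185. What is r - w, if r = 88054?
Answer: 261898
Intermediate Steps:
w = -173844 (w = -62659 - 111185 = -173844)
r - w = 88054 - 1*(-173844) = 88054 + 173844 = 261898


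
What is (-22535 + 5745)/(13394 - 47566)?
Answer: 8395/17086 ≈ 0.49134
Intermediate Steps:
(-22535 + 5745)/(13394 - 47566) = -16790/(-34172) = -16790*(-1/34172) = 8395/17086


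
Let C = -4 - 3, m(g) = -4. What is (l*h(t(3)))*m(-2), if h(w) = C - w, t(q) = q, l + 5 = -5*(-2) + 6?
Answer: 440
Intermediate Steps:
l = 11 (l = -5 + (-5*(-2) + 6) = -5 + (10 + 6) = -5 + 16 = 11)
C = -7
h(w) = -7 - w
(l*h(t(3)))*m(-2) = (11*(-7 - 1*3))*(-4) = (11*(-7 - 3))*(-4) = (11*(-10))*(-4) = -110*(-4) = 440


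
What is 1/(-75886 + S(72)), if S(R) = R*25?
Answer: -1/74086 ≈ -1.3498e-5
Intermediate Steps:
S(R) = 25*R
1/(-75886 + S(72)) = 1/(-75886 + 25*72) = 1/(-75886 + 1800) = 1/(-74086) = -1/74086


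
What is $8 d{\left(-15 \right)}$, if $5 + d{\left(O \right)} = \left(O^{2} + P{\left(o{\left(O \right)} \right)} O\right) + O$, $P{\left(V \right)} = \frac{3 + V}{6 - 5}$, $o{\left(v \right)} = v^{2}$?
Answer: $-25720$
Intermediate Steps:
$P{\left(V \right)} = 3 + V$ ($P{\left(V \right)} = \frac{3 + V}{1} = \left(3 + V\right) 1 = 3 + V$)
$d{\left(O \right)} = -5 + O + O^{2} + O \left(3 + O^{2}\right)$ ($d{\left(O \right)} = -5 + \left(\left(O^{2} + \left(3 + O^{2}\right) O\right) + O\right) = -5 + \left(\left(O^{2} + O \left(3 + O^{2}\right)\right) + O\right) = -5 + \left(O + O^{2} + O \left(3 + O^{2}\right)\right) = -5 + O + O^{2} + O \left(3 + O^{2}\right)$)
$8 d{\left(-15 \right)} = 8 \left(-5 + \left(-15\right)^{2} + \left(-15\right)^{3} + 4 \left(-15\right)\right) = 8 \left(-5 + 225 - 3375 - 60\right) = 8 \left(-3215\right) = -25720$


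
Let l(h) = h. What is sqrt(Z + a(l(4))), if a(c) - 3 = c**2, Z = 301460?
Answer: sqrt(301479) ≈ 549.07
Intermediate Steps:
a(c) = 3 + c**2
sqrt(Z + a(l(4))) = sqrt(301460 + (3 + 4**2)) = sqrt(301460 + (3 + 16)) = sqrt(301460 + 19) = sqrt(301479)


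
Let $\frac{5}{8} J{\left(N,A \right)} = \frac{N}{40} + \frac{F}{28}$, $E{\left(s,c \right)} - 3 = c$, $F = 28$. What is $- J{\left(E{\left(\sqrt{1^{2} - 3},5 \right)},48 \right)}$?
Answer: $- \frac{48}{25} \approx -1.92$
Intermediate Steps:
$E{\left(s,c \right)} = 3 + c$
$J{\left(N,A \right)} = \frac{8}{5} + \frac{N}{25}$ ($J{\left(N,A \right)} = \frac{8 \left(\frac{N}{40} + \frac{28}{28}\right)}{5} = \frac{8 \left(N \frac{1}{40} + 28 \cdot \frac{1}{28}\right)}{5} = \frac{8 \left(\frac{N}{40} + 1\right)}{5} = \frac{8 \left(1 + \frac{N}{40}\right)}{5} = \frac{8}{5} + \frac{N}{25}$)
$- J{\left(E{\left(\sqrt{1^{2} - 3},5 \right)},48 \right)} = - (\frac{8}{5} + \frac{3 + 5}{25}) = - (\frac{8}{5} + \frac{1}{25} \cdot 8) = - (\frac{8}{5} + \frac{8}{25}) = \left(-1\right) \frac{48}{25} = - \frac{48}{25}$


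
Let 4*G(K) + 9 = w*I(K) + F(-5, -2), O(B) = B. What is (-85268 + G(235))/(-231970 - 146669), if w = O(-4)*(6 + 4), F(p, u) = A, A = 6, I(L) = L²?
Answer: 850025/504852 ≈ 1.6837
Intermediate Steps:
F(p, u) = 6
w = -40 (w = -4*(6 + 4) = -4*10 = -40)
G(K) = -¾ - 10*K² (G(K) = -9/4 + (-40*K² + 6)/4 = -9/4 + (6 - 40*K²)/4 = -9/4 + (3/2 - 10*K²) = -¾ - 10*K²)
(-85268 + G(235))/(-231970 - 146669) = (-85268 + (-¾ - 10*235²))/(-231970 - 146669) = (-85268 + (-¾ - 10*55225))/(-378639) = (-85268 + (-¾ - 552250))*(-1/378639) = (-85268 - 2209003/4)*(-1/378639) = -2550075/4*(-1/378639) = 850025/504852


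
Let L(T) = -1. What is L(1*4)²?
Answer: 1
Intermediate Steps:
L(1*4)² = (-1)² = 1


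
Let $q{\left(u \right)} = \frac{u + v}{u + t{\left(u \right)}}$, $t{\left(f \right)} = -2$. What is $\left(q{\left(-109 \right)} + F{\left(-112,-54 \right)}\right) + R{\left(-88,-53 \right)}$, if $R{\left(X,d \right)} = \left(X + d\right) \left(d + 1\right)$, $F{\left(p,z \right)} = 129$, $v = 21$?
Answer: $\frac{828259}{111} \approx 7461.8$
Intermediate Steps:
$R{\left(X,d \right)} = \left(1 + d\right) \left(X + d\right)$ ($R{\left(X,d \right)} = \left(X + d\right) \left(1 + d\right) = \left(1 + d\right) \left(X + d\right)$)
$q{\left(u \right)} = \frac{21 + u}{-2 + u}$ ($q{\left(u \right)} = \frac{u + 21}{u - 2} = \frac{21 + u}{-2 + u}$)
$\left(q{\left(-109 \right)} + F{\left(-112,-54 \right)}\right) + R{\left(-88,-53 \right)} = \left(\frac{21 - 109}{-2 - 109} + 129\right) - \left(-4523 - 2809\right) = \left(\frac{1}{-111} \left(-88\right) + 129\right) + \left(-88 - 53 + 2809 + 4664\right) = \left(\left(- \frac{1}{111}\right) \left(-88\right) + 129\right) + 7332 = \left(\frac{88}{111} + 129\right) + 7332 = \frac{14407}{111} + 7332 = \frac{828259}{111}$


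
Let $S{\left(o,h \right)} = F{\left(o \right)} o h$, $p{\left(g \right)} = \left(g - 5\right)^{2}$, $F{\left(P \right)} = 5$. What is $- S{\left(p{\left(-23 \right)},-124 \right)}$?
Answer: $486080$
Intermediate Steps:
$p{\left(g \right)} = \left(-5 + g\right)^{2}$
$S{\left(o,h \right)} = 5 h o$ ($S{\left(o,h \right)} = 5 o h = 5 h o$)
$- S{\left(p{\left(-23 \right)},-124 \right)} = - 5 \left(-124\right) \left(-5 - 23\right)^{2} = - 5 \left(-124\right) \left(-28\right)^{2} = - 5 \left(-124\right) 784 = \left(-1\right) \left(-486080\right) = 486080$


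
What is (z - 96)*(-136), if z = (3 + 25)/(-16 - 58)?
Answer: 484976/37 ≈ 13107.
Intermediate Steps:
z = -14/37 (z = 28/(-74) = 28*(-1/74) = -14/37 ≈ -0.37838)
(z - 96)*(-136) = (-14/37 - 96)*(-136) = -3566/37*(-136) = 484976/37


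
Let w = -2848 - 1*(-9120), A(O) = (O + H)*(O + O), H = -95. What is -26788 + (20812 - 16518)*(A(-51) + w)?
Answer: 90851428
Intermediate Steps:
A(O) = 2*O*(-95 + O) (A(O) = (O - 95)*(O + O) = (-95 + O)*(2*O) = 2*O*(-95 + O))
w = 6272 (w = -2848 + 9120 = 6272)
-26788 + (20812 - 16518)*(A(-51) + w) = -26788 + (20812 - 16518)*(2*(-51)*(-95 - 51) + 6272) = -26788 + 4294*(2*(-51)*(-146) + 6272) = -26788 + 4294*(14892 + 6272) = -26788 + 4294*21164 = -26788 + 90878216 = 90851428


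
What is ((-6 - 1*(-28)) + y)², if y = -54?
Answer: 1024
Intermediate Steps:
((-6 - 1*(-28)) + y)² = ((-6 - 1*(-28)) - 54)² = ((-6 + 28) - 54)² = (22 - 54)² = (-32)² = 1024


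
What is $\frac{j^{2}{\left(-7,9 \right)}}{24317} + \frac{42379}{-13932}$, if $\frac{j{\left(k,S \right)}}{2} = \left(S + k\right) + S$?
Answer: $- \frac{1023787055}{338784444} \approx -3.0219$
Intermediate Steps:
$j{\left(k,S \right)} = 2 k + 4 S$ ($j{\left(k,S \right)} = 2 \left(\left(S + k\right) + S\right) = 2 \left(k + 2 S\right) = 2 k + 4 S$)
$\frac{j^{2}{\left(-7,9 \right)}}{24317} + \frac{42379}{-13932} = \frac{\left(2 \left(-7\right) + 4 \cdot 9\right)^{2}}{24317} + \frac{42379}{-13932} = \left(-14 + 36\right)^{2} \cdot \frac{1}{24317} + 42379 \left(- \frac{1}{13932}\right) = 22^{2} \cdot \frac{1}{24317} - \frac{42379}{13932} = 484 \cdot \frac{1}{24317} - \frac{42379}{13932} = \frac{484}{24317} - \frac{42379}{13932} = - \frac{1023787055}{338784444}$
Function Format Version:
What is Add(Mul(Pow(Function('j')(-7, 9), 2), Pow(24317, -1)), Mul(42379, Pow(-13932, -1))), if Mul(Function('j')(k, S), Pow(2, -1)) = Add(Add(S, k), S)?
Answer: Rational(-1023787055, 338784444) ≈ -3.0219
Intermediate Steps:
Function('j')(k, S) = Add(Mul(2, k), Mul(4, S)) (Function('j')(k, S) = Mul(2, Add(Add(S, k), S)) = Mul(2, Add(k, Mul(2, S))) = Add(Mul(2, k), Mul(4, S)))
Add(Mul(Pow(Function('j')(-7, 9), 2), Pow(24317, -1)), Mul(42379, Pow(-13932, -1))) = Add(Mul(Pow(Add(Mul(2, -7), Mul(4, 9)), 2), Pow(24317, -1)), Mul(42379, Pow(-13932, -1))) = Add(Mul(Pow(Add(-14, 36), 2), Rational(1, 24317)), Mul(42379, Rational(-1, 13932))) = Add(Mul(Pow(22, 2), Rational(1, 24317)), Rational(-42379, 13932)) = Add(Mul(484, Rational(1, 24317)), Rational(-42379, 13932)) = Add(Rational(484, 24317), Rational(-42379, 13932)) = Rational(-1023787055, 338784444)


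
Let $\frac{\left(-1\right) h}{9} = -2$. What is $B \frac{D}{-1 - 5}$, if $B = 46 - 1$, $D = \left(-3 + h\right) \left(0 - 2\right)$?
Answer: $225$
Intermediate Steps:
$h = 18$ ($h = \left(-9\right) \left(-2\right) = 18$)
$D = -30$ ($D = \left(-3 + 18\right) \left(0 - 2\right) = 15 \left(-2\right) = -30$)
$B = 45$
$B \frac{D}{-1 - 5} = 45 \frac{1}{-1 - 5} \left(-30\right) = 45 \frac{1}{-6} \left(-30\right) = 45 \left(\left(- \frac{1}{6}\right) \left(-30\right)\right) = 45 \cdot 5 = 225$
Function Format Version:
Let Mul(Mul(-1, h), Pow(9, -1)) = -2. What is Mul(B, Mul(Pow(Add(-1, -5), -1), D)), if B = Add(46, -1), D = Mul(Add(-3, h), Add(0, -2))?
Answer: 225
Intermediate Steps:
h = 18 (h = Mul(-9, -2) = 18)
D = -30 (D = Mul(Add(-3, 18), Add(0, -2)) = Mul(15, -2) = -30)
B = 45
Mul(B, Mul(Pow(Add(-1, -5), -1), D)) = Mul(45, Mul(Pow(Add(-1, -5), -1), -30)) = Mul(45, Mul(Pow(-6, -1), -30)) = Mul(45, Mul(Rational(-1, 6), -30)) = Mul(45, 5) = 225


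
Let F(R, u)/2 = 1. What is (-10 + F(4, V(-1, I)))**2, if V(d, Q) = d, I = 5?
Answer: 64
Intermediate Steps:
F(R, u) = 2 (F(R, u) = 2*1 = 2)
(-10 + F(4, V(-1, I)))**2 = (-10 + 2)**2 = (-8)**2 = 64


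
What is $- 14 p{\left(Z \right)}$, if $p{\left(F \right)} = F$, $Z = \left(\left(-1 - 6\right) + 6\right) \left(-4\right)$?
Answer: $-56$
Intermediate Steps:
$Z = 4$ ($Z = \left(\left(-1 - 6\right) + 6\right) \left(-4\right) = \left(-7 + 6\right) \left(-4\right) = \left(-1\right) \left(-4\right) = 4$)
$- 14 p{\left(Z \right)} = \left(-14\right) 4 = -56$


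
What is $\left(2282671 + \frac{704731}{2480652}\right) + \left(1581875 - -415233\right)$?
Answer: $\frac{10616643040639}{2480652} \approx 4.2798 \cdot 10^{6}$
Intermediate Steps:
$\left(2282671 + \frac{704731}{2480652}\right) + \left(1581875 - -415233\right) = \left(2282671 + 704731 \cdot \frac{1}{2480652}\right) + \left(1581875 + 415233\right) = \left(2282671 + \frac{704731}{2480652}\right) + 1997108 = \frac{5662513086223}{2480652} + 1997108 = \frac{10616643040639}{2480652}$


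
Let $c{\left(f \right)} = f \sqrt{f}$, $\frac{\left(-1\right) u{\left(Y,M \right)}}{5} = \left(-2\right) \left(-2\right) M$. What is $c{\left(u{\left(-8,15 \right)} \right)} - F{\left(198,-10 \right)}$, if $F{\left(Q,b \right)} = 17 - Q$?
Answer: $181 - 3000 i \sqrt{3} \approx 181.0 - 5196.2 i$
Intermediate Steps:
$u{\left(Y,M \right)} = - 20 M$ ($u{\left(Y,M \right)} = - 5 \left(-2\right) \left(-2\right) M = - 5 \cdot 4 M = - 20 M$)
$c{\left(f \right)} = f^{\frac{3}{2}}$
$c{\left(u{\left(-8,15 \right)} \right)} - F{\left(198,-10 \right)} = \left(\left(-20\right) 15\right)^{\frac{3}{2}} - \left(17 - 198\right) = \left(-300\right)^{\frac{3}{2}} - \left(17 - 198\right) = - 3000 i \sqrt{3} - -181 = - 3000 i \sqrt{3} + 181 = 181 - 3000 i \sqrt{3}$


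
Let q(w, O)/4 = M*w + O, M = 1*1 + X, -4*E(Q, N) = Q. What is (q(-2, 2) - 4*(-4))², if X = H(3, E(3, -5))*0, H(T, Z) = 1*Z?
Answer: 256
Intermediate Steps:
E(Q, N) = -Q/4
H(T, Z) = Z
X = 0 (X = -¼*3*0 = -¾*0 = 0)
M = 1 (M = 1*1 + 0 = 1 + 0 = 1)
q(w, O) = 4*O + 4*w (q(w, O) = 4*(1*w + O) = 4*(w + O) = 4*(O + w) = 4*O + 4*w)
(q(-2, 2) - 4*(-4))² = ((4*2 + 4*(-2)) - 4*(-4))² = ((8 - 8) + 16)² = (0 + 16)² = 16² = 256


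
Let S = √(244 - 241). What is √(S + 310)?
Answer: √(310 + √3) ≈ 17.656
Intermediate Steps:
S = √3 ≈ 1.7320
√(S + 310) = √(√3 + 310) = √(310 + √3)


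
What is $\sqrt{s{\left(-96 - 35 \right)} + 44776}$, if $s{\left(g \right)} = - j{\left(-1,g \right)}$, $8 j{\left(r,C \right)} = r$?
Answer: $\frac{3 \sqrt{79602}}{4} \approx 211.6$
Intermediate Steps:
$j{\left(r,C \right)} = \frac{r}{8}$
$s{\left(g \right)} = \frac{1}{8}$ ($s{\left(g \right)} = - \frac{-1}{8} = \left(-1\right) \left(- \frac{1}{8}\right) = \frac{1}{8}$)
$\sqrt{s{\left(-96 - 35 \right)} + 44776} = \sqrt{\frac{1}{8} + 44776} = \sqrt{\frac{358209}{8}} = \frac{3 \sqrt{79602}}{4}$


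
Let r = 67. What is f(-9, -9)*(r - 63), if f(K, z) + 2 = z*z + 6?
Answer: 340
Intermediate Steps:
f(K, z) = 4 + z² (f(K, z) = -2 + (z*z + 6) = -2 + (z² + 6) = -2 + (6 + z²) = 4 + z²)
f(-9, -9)*(r - 63) = (4 + (-9)²)*(67 - 63) = (4 + 81)*4 = 85*4 = 340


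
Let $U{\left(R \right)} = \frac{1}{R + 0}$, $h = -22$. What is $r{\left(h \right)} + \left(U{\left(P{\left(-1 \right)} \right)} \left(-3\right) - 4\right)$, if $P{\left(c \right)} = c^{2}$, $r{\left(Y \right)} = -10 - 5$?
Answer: $-22$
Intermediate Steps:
$r{\left(Y \right)} = -15$
$U{\left(R \right)} = \frac{1}{R}$
$r{\left(h \right)} + \left(U{\left(P{\left(-1 \right)} \right)} \left(-3\right) - 4\right) = -15 - \left(4 - \frac{1}{\left(-1\right)^{2}} \left(-3\right)\right) = -15 - \left(4 - 1^{-1} \left(-3\right)\right) = -15 + \left(1 \left(-3\right) - 4\right) = -15 - 7 = -22$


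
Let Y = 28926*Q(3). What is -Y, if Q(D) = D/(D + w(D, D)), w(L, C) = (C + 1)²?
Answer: -86778/19 ≈ -4567.3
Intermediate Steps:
w(L, C) = (1 + C)²
Q(D) = D/(D + (1 + D)²)
Y = 86778/19 (Y = 28926*(3/(3 + (1 + 3)²)) = 28926*(3/(3 + 4²)) = 28926*(3/(3 + 16)) = 28926*(3/19) = 86778/19 ≈ 4567.3)
-Y = -1*86778/19 = -86778/19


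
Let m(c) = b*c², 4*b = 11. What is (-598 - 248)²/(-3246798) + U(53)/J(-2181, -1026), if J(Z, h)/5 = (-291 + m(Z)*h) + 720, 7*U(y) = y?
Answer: -2114477256561316/9592185341860275 ≈ -0.22044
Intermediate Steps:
b = 11/4 (b = (¼)*11 = 11/4 ≈ 2.7500)
m(c) = 11*c²/4
U(y) = y/7
J(Z, h) = 2145 + 55*h*Z²/4 (J(Z, h) = 5*((-291 + (11*Z²/4)*h) + 720) = 5*((-291 + 11*h*Z²/4) + 720) = 5*(429 + 11*h*Z²/4) = 2145 + 55*h*Z²/4)
(-598 - 248)²/(-3246798) + U(53)/J(-2181, -1026) = (-598 - 248)²/(-3246798) + ((⅐)*53)/(2145 + (55/4)*(-1026)*(-2181)²) = (-846)²*(-1/3246798) + 53/(7*(2145 + (55/4)*(-1026)*4756761)) = 715716*(-1/3246798) + 53/(7*(2145 - 134212011615/2)) = -119286/541133 + 53/(7*(-134212007325/2)) = -119286/541133 + (53/7)*(-2/134212007325) = -119286/541133 - 2/17726114175 = -2114477256561316/9592185341860275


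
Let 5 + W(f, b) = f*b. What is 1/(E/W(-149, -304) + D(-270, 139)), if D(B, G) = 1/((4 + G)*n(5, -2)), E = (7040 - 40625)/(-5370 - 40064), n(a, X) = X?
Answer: -49043072507/170678832 ≈ -287.34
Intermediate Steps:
E = 33585/45434 (E = -33585/(-45434) = -33585*(-1/45434) = 33585/45434 ≈ 0.73920)
W(f, b) = -5 + b*f (W(f, b) = -5 + f*b = -5 + b*f)
D(B, G) = 1/(-8 - 2*G) (D(B, G) = 1/((4 + G)*(-2)) = 1/(-8 - 2*G))
1/(E/W(-149, -304) + D(-270, 139)) = 1/(33585/(45434*(-5 - 304*(-149))) - 1/(8 + 2*139)) = 1/(33585/(45434*(-5 + 45296)) - 1/(8 + 278)) = 1/((33585/45434)/45291 - 1/286) = 1/((33585/45434)*(1/45291) - 1*1/286) = 1/(11195/685917098 - 1/286) = 1/(-170678832/49043072507) = -49043072507/170678832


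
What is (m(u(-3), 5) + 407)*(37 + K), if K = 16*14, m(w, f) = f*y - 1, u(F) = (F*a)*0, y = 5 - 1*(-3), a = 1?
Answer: 116406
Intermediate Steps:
y = 8 (y = 5 + 3 = 8)
u(F) = 0 (u(F) = (F*1)*0 = F*0 = 0)
m(w, f) = -1 + 8*f (m(w, f) = f*8 - 1 = 8*f - 1 = -1 + 8*f)
K = 224
(m(u(-3), 5) + 407)*(37 + K) = ((-1 + 8*5) + 407)*(37 + 224) = ((-1 + 40) + 407)*261 = (39 + 407)*261 = 446*261 = 116406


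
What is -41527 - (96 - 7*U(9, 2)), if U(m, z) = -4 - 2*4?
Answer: -41707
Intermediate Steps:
U(m, z) = -12 (U(m, z) = -4 - 8 = -12)
-41527 - (96 - 7*U(9, 2)) = -41527 - (96 - 7*(-12)) = -41527 - (96 + 84) = -41527 - 1*180 = -41527 - 180 = -41707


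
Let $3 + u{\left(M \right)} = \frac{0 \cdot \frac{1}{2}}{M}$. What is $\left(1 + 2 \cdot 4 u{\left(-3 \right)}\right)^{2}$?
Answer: $529$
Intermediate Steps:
$u{\left(M \right)} = -3$ ($u{\left(M \right)} = -3 + \frac{0 \cdot \frac{1}{2}}{M} = -3 + \frac{0}{M} = -3 + 0 = -3$)
$\left(1 + 2 \cdot 4 u{\left(-3 \right)}\right)^{2} = \left(1 + 2 \cdot 4 \left(-3\right)\right)^{2} = \left(1 + 8 \left(-3\right)\right)^{2} = \left(1 - 24\right)^{2} = \left(-23\right)^{2} = 529$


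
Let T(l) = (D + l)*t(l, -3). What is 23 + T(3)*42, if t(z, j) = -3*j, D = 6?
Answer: 3425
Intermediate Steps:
T(l) = 54 + 9*l (T(l) = (6 + l)*(-3*(-3)) = (6 + l)*9 = 54 + 9*l)
23 + T(3)*42 = 23 + (54 + 9*3)*42 = 23 + (54 + 27)*42 = 23 + 81*42 = 23 + 3402 = 3425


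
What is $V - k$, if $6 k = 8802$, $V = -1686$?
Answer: $-3153$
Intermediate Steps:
$k = 1467$ ($k = \frac{1}{6} \cdot 8802 = 1467$)
$V - k = -1686 - 1467 = -3153$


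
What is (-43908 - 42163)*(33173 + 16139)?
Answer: -4244333152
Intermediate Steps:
(-43908 - 42163)*(33173 + 16139) = -86071*49312 = -4244333152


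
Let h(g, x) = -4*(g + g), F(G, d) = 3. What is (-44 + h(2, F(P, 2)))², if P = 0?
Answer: 3600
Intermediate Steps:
h(g, x) = -8*g
(-44 + h(2, F(P, 2)))² = (-44 - 8*2)² = (-44 - 16)² = (-60)² = 3600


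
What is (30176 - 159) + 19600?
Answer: 49617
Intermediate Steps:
(30176 - 159) + 19600 = 30017 + 19600 = 49617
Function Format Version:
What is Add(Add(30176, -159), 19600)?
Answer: 49617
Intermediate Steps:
Add(Add(30176, -159), 19600) = Add(30017, 19600) = 49617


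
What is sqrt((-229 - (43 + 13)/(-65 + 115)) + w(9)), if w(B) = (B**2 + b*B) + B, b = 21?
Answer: sqrt(1222)/5 ≈ 6.9914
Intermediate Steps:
w(B) = B**2 + 22*B (w(B) = (B**2 + 21*B) + B = B**2 + 22*B)
sqrt((-229 - (43 + 13)/(-65 + 115)) + w(9)) = sqrt((-229 - (43 + 13)/(-65 + 115)) + 9*(22 + 9)) = sqrt((-229 - 56/50) + 9*31) = sqrt((-229 - 56/50) + 279) = sqrt((-229 - 1*28/25) + 279) = sqrt((-229 - 28/25) + 279) = sqrt(-5753/25 + 279) = sqrt(1222/25) = sqrt(1222)/5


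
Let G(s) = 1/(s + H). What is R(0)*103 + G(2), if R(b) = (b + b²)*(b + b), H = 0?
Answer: ½ ≈ 0.50000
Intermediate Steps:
G(s) = 1/s (G(s) = 1/(s + 0) = 1/s)
R(b) = 2*b*(b + b²) (R(b) = (b + b²)*(2*b) = 2*b*(b + b²))
R(0)*103 + G(2) = (2*0²*(1 + 0))*103 + 1/2 = (2*0*1)*103 + ½ = 0*103 + ½ = 0 + ½ = ½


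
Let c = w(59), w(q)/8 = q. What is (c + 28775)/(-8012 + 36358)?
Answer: 29247/28346 ≈ 1.0318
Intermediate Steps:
w(q) = 8*q
c = 472 (c = 8*59 = 472)
(c + 28775)/(-8012 + 36358) = (472 + 28775)/(-8012 + 36358) = 29247/28346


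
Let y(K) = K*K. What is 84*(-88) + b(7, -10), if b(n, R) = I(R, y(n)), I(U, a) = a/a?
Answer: -7391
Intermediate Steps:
y(K) = K²
I(U, a) = 1
b(n, R) = 1
84*(-88) + b(7, -10) = 84*(-88) + 1 = -7392 + 1 = -7391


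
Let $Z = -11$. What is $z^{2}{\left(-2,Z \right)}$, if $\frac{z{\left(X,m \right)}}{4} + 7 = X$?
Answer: $1296$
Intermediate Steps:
$z{\left(X,m \right)} = -28 + 4 X$
$z^{2}{\left(-2,Z \right)} = \left(-28 + 4 \left(-2\right)\right)^{2} = \left(-28 - 8\right)^{2} = \left(-36\right)^{2} = 1296$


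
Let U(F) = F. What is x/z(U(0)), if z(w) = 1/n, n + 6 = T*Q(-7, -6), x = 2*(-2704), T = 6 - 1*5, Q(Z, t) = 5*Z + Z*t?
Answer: -5408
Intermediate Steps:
T = 1 (T = 6 - 5 = 1)
x = -5408
n = 1 (n = -6 + 1*(-7*(5 - 6)) = -6 + 1*(-7*(-1)) = -6 + 1*7 = -6 + 7 = 1)
z(w) = 1 (z(w) = 1/1 = 1)
x/z(U(0)) = -5408/1 = -5408*1 = -5408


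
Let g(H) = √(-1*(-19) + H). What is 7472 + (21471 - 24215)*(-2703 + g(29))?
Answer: 7424504 - 10976*√3 ≈ 7.4055e+6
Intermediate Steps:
g(H) = √(19 + H)
7472 + (21471 - 24215)*(-2703 + g(29)) = 7472 + (21471 - 24215)*(-2703 + √(19 + 29)) = 7472 - 2744*(-2703 + √48) = 7472 - 2744*(-2703 + 4*√3) = 7472 + (7417032 - 10976*√3) = 7424504 - 10976*√3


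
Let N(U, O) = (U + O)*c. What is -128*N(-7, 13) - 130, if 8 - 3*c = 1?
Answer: -1922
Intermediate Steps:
c = 7/3 (c = 8/3 - ⅓*1 = 8/3 - ⅓ = 7/3 ≈ 2.3333)
N(U, O) = 7*O/3 + 7*U/3 (N(U, O) = (U + O)*(7/3) = (O + U)*(7/3) = 7*O/3 + 7*U/3)
-128*N(-7, 13) - 130 = -128*((7/3)*13 + (7/3)*(-7)) - 130 = -128*(91/3 - 49/3) - 130 = -128*14 - 130 = -1792 - 130 = -1922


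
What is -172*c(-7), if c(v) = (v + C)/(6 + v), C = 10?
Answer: 516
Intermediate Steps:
c(v) = (10 + v)/(6 + v) (c(v) = (v + 10)/(6 + v) = (10 + v)/(6 + v))
-172*c(-7) = -172*(10 - 7)/(6 - 7) = -172*3/(-1) = -(-172)*3 = -172*(-3) = 516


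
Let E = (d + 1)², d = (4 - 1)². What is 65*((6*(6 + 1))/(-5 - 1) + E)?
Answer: 6045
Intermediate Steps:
d = 9 (d = 3² = 9)
E = 100 (E = (9 + 1)² = 10² = 100)
65*((6*(6 + 1))/(-5 - 1) + E) = 65*((6*(6 + 1))/(-5 - 1) + 100) = 65*((6*7)/(-6) + 100) = 65*(-⅙*42 + 100) = 65*(-7 + 100) = 65*93 = 6045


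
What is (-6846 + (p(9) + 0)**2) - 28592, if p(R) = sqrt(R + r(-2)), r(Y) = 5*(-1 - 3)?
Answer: -35449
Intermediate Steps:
r(Y) = -20 (r(Y) = 5*(-4) = -20)
p(R) = sqrt(-20 + R) (p(R) = sqrt(R - 20) = sqrt(-20 + R))
(-6846 + (p(9) + 0)**2) - 28592 = (-6846 + (sqrt(-20 + 9) + 0)**2) - 28592 = (-6846 + (sqrt(-11) + 0)**2) - 28592 = (-6846 + (I*sqrt(11) + 0)**2) - 28592 = (-6846 + (I*sqrt(11))**2) - 28592 = (-6846 - 11) - 28592 = -6857 - 28592 = -35449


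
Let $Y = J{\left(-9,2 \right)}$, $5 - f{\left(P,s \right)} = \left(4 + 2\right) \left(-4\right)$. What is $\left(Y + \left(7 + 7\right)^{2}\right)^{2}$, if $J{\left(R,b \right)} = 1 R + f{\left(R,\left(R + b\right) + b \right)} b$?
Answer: $60025$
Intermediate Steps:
$f{\left(P,s \right)} = 29$ ($f{\left(P,s \right)} = 5 - \left(4 + 2\right) \left(-4\right) = 5 - 6 \left(-4\right) = 5 - -24 = 5 + 24 = 29$)
$J{\left(R,b \right)} = R + 29 b$ ($J{\left(R,b \right)} = 1 R + 29 b = R + 29 b$)
$Y = 49$ ($Y = -9 + 29 \cdot 2 = -9 + 58 = 49$)
$\left(Y + \left(7 + 7\right)^{2}\right)^{2} = \left(49 + \left(7 + 7\right)^{2}\right)^{2} = \left(49 + 14^{2}\right)^{2} = \left(49 + 196\right)^{2} = 245^{2} = 60025$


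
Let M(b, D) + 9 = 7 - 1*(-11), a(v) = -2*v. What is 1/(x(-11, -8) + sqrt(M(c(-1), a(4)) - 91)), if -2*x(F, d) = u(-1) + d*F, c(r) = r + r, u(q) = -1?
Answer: -174/7897 - 4*I*sqrt(82)/7897 ≈ -0.022034 - 0.0045867*I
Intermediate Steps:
c(r) = 2*r
M(b, D) = 9 (M(b, D) = -9 + (7 - 1*(-11)) = -9 + (7 + 11) = -9 + 18 = 9)
x(F, d) = 1/2 - F*d/2 (x(F, d) = -(-1 + d*F)/2 = -(-1 + F*d)/2 = 1/2 - F*d/2)
1/(x(-11, -8) + sqrt(M(c(-1), a(4)) - 91)) = 1/((1/2 - 1/2*(-11)*(-8)) + sqrt(9 - 91)) = 1/((1/2 - 44) + sqrt(-82)) = 1/(-87/2 + I*sqrt(82))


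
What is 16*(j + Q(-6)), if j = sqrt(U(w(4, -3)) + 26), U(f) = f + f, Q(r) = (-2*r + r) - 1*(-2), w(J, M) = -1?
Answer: 128 + 32*sqrt(6) ≈ 206.38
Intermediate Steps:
Q(r) = 2 - r (Q(r) = -r + 2 = 2 - r)
U(f) = 2*f
j = 2*sqrt(6) (j = sqrt(2*(-1) + 26) = sqrt(-2 + 26) = sqrt(24) = 2*sqrt(6) ≈ 4.8990)
16*(j + Q(-6)) = 16*(2*sqrt(6) + (2 - 1*(-6))) = 16*(2*sqrt(6) + (2 + 6)) = 16*(2*sqrt(6) + 8) = 16*(8 + 2*sqrt(6)) = 128 + 32*sqrt(6)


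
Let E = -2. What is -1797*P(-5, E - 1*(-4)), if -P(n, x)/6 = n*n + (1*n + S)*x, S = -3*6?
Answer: -226422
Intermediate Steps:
S = -18
P(n, x) = -6*n² - 6*x*(-18 + n) (P(n, x) = -6*(n*n + (1*n - 18)*x) = -6*(n² + (n - 18)*x) = -6*(n² + (-18 + n)*x) = -6*(n² + x*(-18 + n)) = -6*n² - 6*x*(-18 + n))
-1797*P(-5, E - 1*(-4)) = -1797*(-6*(-5)² + 108*(-2 - 1*(-4)) - 6*(-5)*(-2 - 1*(-4))) = -1797*(-6*25 + 108*(-2 + 4) - 6*(-5)*(-2 + 4)) = -1797*(-150 + 108*2 - 6*(-5)*2) = -1797*(-150 + 216 + 60) = -1797*126 = -226422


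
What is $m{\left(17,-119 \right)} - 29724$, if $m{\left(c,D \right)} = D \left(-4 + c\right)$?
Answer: $-31271$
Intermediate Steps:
$m{\left(17,-119 \right)} - 29724 = - 119 \left(-4 + 17\right) - 29724 = \left(-119\right) 13 - 29724 = -1547 - 29724 = -31271$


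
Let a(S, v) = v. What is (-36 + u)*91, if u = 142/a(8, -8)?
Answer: -19565/4 ≈ -4891.3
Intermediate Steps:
u = -71/4 (u = 142/(-8) = 142*(-⅛) = -71/4 ≈ -17.750)
(-36 + u)*91 = (-36 - 71/4)*91 = -215/4*91 = -19565/4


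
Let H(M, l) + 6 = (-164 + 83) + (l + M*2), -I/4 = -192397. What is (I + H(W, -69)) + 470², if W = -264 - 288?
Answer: 989228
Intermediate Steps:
I = 769588 (I = -4*(-192397) = 769588)
W = -552
H(M, l) = -87 + l + 2*M (H(M, l) = -6 + ((-164 + 83) + (l + M*2)) = -6 + (-81 + (l + 2*M)) = -6 + (-81 + l + 2*M) = -87 + l + 2*M)
(I + H(W, -69)) + 470² = (769588 + (-87 - 69 + 2*(-552))) + 470² = (769588 + (-87 - 69 - 1104)) + 220900 = (769588 - 1260) + 220900 = 768328 + 220900 = 989228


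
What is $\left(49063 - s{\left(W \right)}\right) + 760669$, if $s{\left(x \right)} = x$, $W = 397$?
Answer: $809335$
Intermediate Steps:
$\left(49063 - s{\left(W \right)}\right) + 760669 = \left(49063 - 397\right) + 760669 = 48666 + 760669 = 809335$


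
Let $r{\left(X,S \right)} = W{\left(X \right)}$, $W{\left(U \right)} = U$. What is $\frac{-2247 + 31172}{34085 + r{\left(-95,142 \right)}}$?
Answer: $\frac{5785}{6798} \approx 0.85099$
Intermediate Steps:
$r{\left(X,S \right)} = X$
$\frac{-2247 + 31172}{34085 + r{\left(-95,142 \right)}} = \frac{-2247 + 31172}{34085 - 95} = \frac{28925}{33990} = 28925 \cdot \frac{1}{33990} = \frac{5785}{6798}$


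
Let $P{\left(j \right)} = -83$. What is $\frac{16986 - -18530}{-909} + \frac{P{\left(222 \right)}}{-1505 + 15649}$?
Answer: $- \frac{502413751}{12856896} \approx -39.077$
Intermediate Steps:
$\frac{16986 - -18530}{-909} + \frac{P{\left(222 \right)}}{-1505 + 15649} = \frac{16986 - -18530}{-909} - \frac{83}{-1505 + 15649} = \left(16986 + 18530\right) \left(- \frac{1}{909}\right) - \frac{83}{14144} = 35516 \left(- \frac{1}{909}\right) - \frac{83}{14144} = - \frac{35516}{909} - \frac{83}{14144} = - \frac{502413751}{12856896}$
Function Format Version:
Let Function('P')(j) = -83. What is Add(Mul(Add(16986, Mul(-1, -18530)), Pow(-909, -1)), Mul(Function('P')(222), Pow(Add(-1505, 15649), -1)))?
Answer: Rational(-502413751, 12856896) ≈ -39.077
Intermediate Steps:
Add(Mul(Add(16986, Mul(-1, -18530)), Pow(-909, -1)), Mul(Function('P')(222), Pow(Add(-1505, 15649), -1))) = Add(Mul(Add(16986, Mul(-1, -18530)), Pow(-909, -1)), Mul(-83, Pow(Add(-1505, 15649), -1))) = Add(Mul(Add(16986, 18530), Rational(-1, 909)), Mul(-83, Pow(14144, -1))) = Add(Mul(35516, Rational(-1, 909)), Mul(-83, Rational(1, 14144))) = Add(Rational(-35516, 909), Rational(-83, 14144)) = Rational(-502413751, 12856896)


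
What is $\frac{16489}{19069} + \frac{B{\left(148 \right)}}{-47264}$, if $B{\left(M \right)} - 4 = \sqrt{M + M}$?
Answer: $\frac{194814955}{225319304} - \frac{\sqrt{74}}{23632} \approx 0.86425$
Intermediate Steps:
$B{\left(M \right)} = 4 + \sqrt{2} \sqrt{M}$ ($B{\left(M \right)} = 4 + \sqrt{M + M} = 4 + \sqrt{2 M} = 4 + \sqrt{2} \sqrt{M}$)
$\frac{16489}{19069} + \frac{B{\left(148 \right)}}{-47264} = \frac{16489}{19069} + \frac{4 + \sqrt{2} \sqrt{148}}{-47264} = 16489 \cdot \frac{1}{19069} + \left(4 + \sqrt{2} \cdot 2 \sqrt{37}\right) \left(- \frac{1}{47264}\right) = \frac{16489}{19069} + \left(4 + 2 \sqrt{74}\right) \left(- \frac{1}{47264}\right) = \frac{16489}{19069} - \left(\frac{1}{11816} + \frac{\sqrt{74}}{23632}\right) = \frac{194814955}{225319304} - \frac{\sqrt{74}}{23632}$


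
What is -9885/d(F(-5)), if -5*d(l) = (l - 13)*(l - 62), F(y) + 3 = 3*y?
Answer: 9885/496 ≈ 19.929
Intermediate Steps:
F(y) = -3 + 3*y
d(l) = -(-62 + l)*(-13 + l)/5 (d(l) = -(l - 13)*(l - 62)/5 = -(-13 + l)*(-62 + l)/5 = -(-62 + l)*(-13 + l)/5)
-9885/d(F(-5)) = -9885/(-806/5 + 15*(-3 + 3*(-5)) - (-3 + 3*(-5))²/5) = -9885/(-806/5 + 15*(-3 - 15) - (-3 - 15)²/5) = -9885/(-806/5 + 15*(-18) - ⅕*(-18)²) = -9885/(-806/5 - 270 - ⅕*324) = -9885/(-806/5 - 270 - 324/5) = -9885/(-496) = -9885*(-1/496) = 9885/496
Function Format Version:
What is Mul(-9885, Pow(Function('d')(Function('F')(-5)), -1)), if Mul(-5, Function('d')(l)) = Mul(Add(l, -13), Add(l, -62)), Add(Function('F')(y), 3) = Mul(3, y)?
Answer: Rational(9885, 496) ≈ 19.929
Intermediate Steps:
Function('F')(y) = Add(-3, Mul(3, y))
Function('d')(l) = Mul(Rational(-1, 5), Add(-62, l), Add(-13, l)) (Function('d')(l) = Mul(Rational(-1, 5), Mul(Add(l, -13), Add(l, -62))) = Mul(Rational(-1, 5), Mul(Add(-13, l), Add(-62, l))) = Mul(Rational(-1, 5), Mul(Add(-62, l), Add(-13, l))) = Mul(Rational(-1, 5), Add(-62, l), Add(-13, l)))
Mul(-9885, Pow(Function('d')(Function('F')(-5)), -1)) = Mul(-9885, Pow(Add(Rational(-806, 5), Mul(15, Add(-3, Mul(3, -5))), Mul(Rational(-1, 5), Pow(Add(-3, Mul(3, -5)), 2))), -1)) = Mul(-9885, Pow(Add(Rational(-806, 5), Mul(15, Add(-3, -15)), Mul(Rational(-1, 5), Pow(Add(-3, -15), 2))), -1)) = Mul(-9885, Pow(Add(Rational(-806, 5), Mul(15, -18), Mul(Rational(-1, 5), Pow(-18, 2))), -1)) = Mul(-9885, Pow(Add(Rational(-806, 5), -270, Mul(Rational(-1, 5), 324)), -1)) = Mul(-9885, Pow(Add(Rational(-806, 5), -270, Rational(-324, 5)), -1)) = Mul(-9885, Pow(-496, -1)) = Mul(-9885, Rational(-1, 496)) = Rational(9885, 496)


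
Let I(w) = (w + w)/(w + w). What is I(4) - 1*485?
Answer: -484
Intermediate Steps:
I(w) = 1 (I(w) = (2*w)/((2*w)) = (2*w)*(1/(2*w)) = 1)
I(4) - 1*485 = 1 - 1*485 = 1 - 485 = -484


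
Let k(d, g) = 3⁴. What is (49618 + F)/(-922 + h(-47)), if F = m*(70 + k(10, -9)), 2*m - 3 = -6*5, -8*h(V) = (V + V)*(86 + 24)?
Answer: 95159/741 ≈ 128.42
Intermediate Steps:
h(V) = -55*V/2 (h(V) = -(V + V)*(86 + 24)/8 = -2*V*110/8 = -55*V/2)
k(d, g) = 81
m = -27/2 (m = 3/2 + (-6*5)/2 = 3/2 + (½)*(-30) = 3/2 - 15 = -27/2 ≈ -13.500)
F = -4077/2 (F = -27*(70 + 81)/2 = -27/2*151 = -4077/2 ≈ -2038.5)
(49618 + F)/(-922 + h(-47)) = (49618 - 4077/2)/(-922 - 55/2*(-47)) = 95159/(2*(-922 + 2585/2)) = 95159/(2*(741/2)) = (95159/2)*(2/741) = 95159/741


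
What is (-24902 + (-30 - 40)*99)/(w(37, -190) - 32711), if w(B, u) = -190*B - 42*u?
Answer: 31832/31761 ≈ 1.0022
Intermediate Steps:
(-24902 + (-30 - 40)*99)/(w(37, -190) - 32711) = (-24902 + (-30 - 40)*99)/((-190*37 - 42*(-190)) - 32711) = (-24902 - 70*99)/((-7030 + 7980) - 32711) = (-24902 - 6930)/(950 - 32711) = -31832/(-31761) = -31832*(-1/31761) = 31832/31761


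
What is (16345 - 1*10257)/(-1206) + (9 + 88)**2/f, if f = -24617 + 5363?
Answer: -21427601/3870054 ≈ -5.5368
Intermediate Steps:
f = -19254
(16345 - 1*10257)/(-1206) + (9 + 88)**2/f = (16345 - 1*10257)/(-1206) + (9 + 88)**2/(-19254) = (16345 - 10257)*(-1/1206) + 97**2*(-1/19254) = 6088*(-1/1206) + 9409*(-1/19254) = -3044/603 - 9409/19254 = -21427601/3870054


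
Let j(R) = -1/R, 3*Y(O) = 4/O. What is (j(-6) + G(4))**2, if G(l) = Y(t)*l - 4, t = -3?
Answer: 10201/324 ≈ 31.485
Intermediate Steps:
Y(O) = 4/(3*O) (Y(O) = (4/O)/3 = 4/(3*O))
G(l) = -4 - 4*l/9 (G(l) = ((4/3)/(-3))*l - 4 = ((4/3)*(-1/3))*l - 4 = -4*l/9 - 4 = -4 - 4*l/9)
(j(-6) + G(4))**2 = (-1/(-6) + (-4 - 4/9*4))**2 = (-1*(-1/6) + (-4 - 16/9))**2 = (1/6 - 52/9)**2 = (-101/18)**2 = 10201/324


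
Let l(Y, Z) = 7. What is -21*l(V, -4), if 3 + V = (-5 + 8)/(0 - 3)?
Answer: -147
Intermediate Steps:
V = -4 (V = -3 + (-5 + 8)/(0 - 3) = -3 + 3/(-3) = -3 + 3*(-⅓) = -3 - 1 = -4)
-21*l(V, -4) = -21*7 = -147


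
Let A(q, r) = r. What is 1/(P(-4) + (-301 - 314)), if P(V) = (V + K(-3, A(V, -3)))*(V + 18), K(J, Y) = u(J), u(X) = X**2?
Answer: -1/545 ≈ -0.0018349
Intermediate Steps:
K(J, Y) = J**2
P(V) = (9 + V)*(18 + V) (P(V) = (V + (-3)**2)*(V + 18) = (V + 9)*(18 + V) = (9 + V)*(18 + V))
1/(P(-4) + (-301 - 314)) = 1/((162 + (-4)**2 + 27*(-4)) + (-301 - 314)) = 1/((162 + 16 - 108) - 615) = 1/(70 - 615) = 1/(-545) = -1/545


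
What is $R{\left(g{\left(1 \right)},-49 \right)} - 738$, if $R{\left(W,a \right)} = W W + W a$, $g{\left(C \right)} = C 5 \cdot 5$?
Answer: $-1338$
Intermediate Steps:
$g{\left(C \right)} = 25 C$ ($g{\left(C \right)} = 5 C 5 = 25 C$)
$R{\left(W,a \right)} = W^{2} + W a$
$R{\left(g{\left(1 \right)},-49 \right)} - 738 = 25 \cdot 1 \left(25 \cdot 1 - 49\right) - 738 = 25 \left(25 - 49\right) - 738 = 25 \left(-24\right) - 738 = -600 - 738 = -1338$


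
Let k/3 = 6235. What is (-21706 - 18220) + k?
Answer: -21221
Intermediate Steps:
k = 18705 (k = 3*6235 = 18705)
(-21706 - 18220) + k = (-21706 - 18220) + 18705 = -39926 + 18705 = -21221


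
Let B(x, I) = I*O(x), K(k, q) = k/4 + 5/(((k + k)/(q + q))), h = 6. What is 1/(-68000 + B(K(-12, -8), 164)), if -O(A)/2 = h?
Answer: -1/69968 ≈ -1.4292e-5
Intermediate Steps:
O(A) = -12 (O(A) = -2*6 = -12)
K(k, q) = k/4 + 5*q/k (K(k, q) = k*(¼) + 5/(((2*k)/((2*q)))) = k/4 + 5/(((2*k)*(1/(2*q)))) = k/4 + 5/((k/q)) = k/4 + 5*(q/k) = k/4 + 5*q/k)
B(x, I) = -12*I (B(x, I) = I*(-12) = -12*I)
1/(-68000 + B(K(-12, -8), 164)) = 1/(-68000 - 12*164) = 1/(-68000 - 1968) = 1/(-69968) = -1/69968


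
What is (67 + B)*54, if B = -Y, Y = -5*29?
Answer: 11448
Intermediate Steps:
Y = -145
B = 145 (B = -1*(-145) = 145)
(67 + B)*54 = (67 + 145)*54 = 212*54 = 11448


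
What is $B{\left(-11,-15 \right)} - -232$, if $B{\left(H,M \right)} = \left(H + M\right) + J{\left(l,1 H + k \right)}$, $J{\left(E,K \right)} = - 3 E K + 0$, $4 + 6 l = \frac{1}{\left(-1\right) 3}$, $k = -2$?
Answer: $\frac{1067}{6} \approx 177.83$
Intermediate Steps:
$l = - \frac{13}{18}$ ($l = - \frac{2}{3} + \frac{1}{6 \left(\left(-1\right) 3\right)} = - \frac{2}{3} + \frac{1}{6 \left(-3\right)} = - \frac{2}{3} + \frac{1}{6} \left(- \frac{1}{3}\right) = - \frac{2}{3} - \frac{1}{18} = - \frac{13}{18} \approx -0.72222$)
$J{\left(E,K \right)} = - 3 E K$ ($J{\left(E,K \right)} = - 3 E K + 0 = - 3 E K$)
$B{\left(H,M \right)} = - \frac{13}{3} + M + \frac{19 H}{6}$ ($B{\left(H,M \right)} = \left(H + M\right) - - \frac{13 \left(1 H - 2\right)}{6} = \left(H + M\right) - - \frac{13 \left(H - 2\right)}{6} = \left(H + M\right) - - \frac{13 \left(-2 + H\right)}{6} = \left(H + M\right) + \left(- \frac{13}{3} + \frac{13 H}{6}\right) = - \frac{13}{3} + M + \frac{19 H}{6}$)
$B{\left(-11,-15 \right)} - -232 = \left(- \frac{13}{3} - 15 + \frac{19}{6} \left(-11\right)\right) - -232 = \left(- \frac{13}{3} - 15 - \frac{209}{6}\right) + 232 = - \frac{325}{6} + 232 = \frac{1067}{6}$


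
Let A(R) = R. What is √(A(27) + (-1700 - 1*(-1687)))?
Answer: √14 ≈ 3.7417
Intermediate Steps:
√(A(27) + (-1700 - 1*(-1687))) = √(27 + (-1700 - 1*(-1687))) = √(27 + (-1700 + 1687)) = √(27 - 13) = √14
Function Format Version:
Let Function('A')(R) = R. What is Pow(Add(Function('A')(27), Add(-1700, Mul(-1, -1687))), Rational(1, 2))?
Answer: Pow(14, Rational(1, 2)) ≈ 3.7417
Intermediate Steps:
Pow(Add(Function('A')(27), Add(-1700, Mul(-1, -1687))), Rational(1, 2)) = Pow(Add(27, Add(-1700, Mul(-1, -1687))), Rational(1, 2)) = Pow(Add(27, Add(-1700, 1687)), Rational(1, 2)) = Pow(Add(27, -13), Rational(1, 2)) = Pow(14, Rational(1, 2))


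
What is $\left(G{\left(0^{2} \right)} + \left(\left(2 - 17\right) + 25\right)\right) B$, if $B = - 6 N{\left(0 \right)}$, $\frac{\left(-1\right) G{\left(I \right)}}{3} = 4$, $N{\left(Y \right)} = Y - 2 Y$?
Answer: $0$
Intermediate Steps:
$N{\left(Y \right)} = - Y$
$G{\left(I \right)} = -12$ ($G{\left(I \right)} = \left(-3\right) 4 = -12$)
$B = 0$ ($B = - 6 \left(\left(-1\right) 0\right) = \left(-6\right) 0 = 0$)
$\left(G{\left(0^{2} \right)} + \left(\left(2 - 17\right) + 25\right)\right) B = \left(-12 + \left(\left(2 - 17\right) + 25\right)\right) 0 = \left(-12 + \left(-15 + 25\right)\right) 0 = \left(-12 + 10\right) 0 = \left(-2\right) 0 = 0$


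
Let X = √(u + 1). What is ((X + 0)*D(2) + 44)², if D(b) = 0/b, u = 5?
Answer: 1936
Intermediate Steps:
D(b) = 0
X = √6 (X = √(5 + 1) = √6 ≈ 2.4495)
((X + 0)*D(2) + 44)² = ((√6 + 0)*0 + 44)² = (√6*0 + 44)² = (0 + 44)² = 44² = 1936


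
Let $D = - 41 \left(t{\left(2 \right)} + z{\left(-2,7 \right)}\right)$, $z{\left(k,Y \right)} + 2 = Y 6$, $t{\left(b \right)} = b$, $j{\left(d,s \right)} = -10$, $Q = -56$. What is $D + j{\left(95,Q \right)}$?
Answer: $-1732$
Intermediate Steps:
$z{\left(k,Y \right)} = -2 + 6 Y$ ($z{\left(k,Y \right)} = -2 + Y 6 = -2 + 6 Y$)
$D = -1722$ ($D = - 41 \left(2 + \left(-2 + 6 \cdot 7\right)\right) = - 41 \left(2 + \left(-2 + 42\right)\right) = - 41 \left(2 + 40\right) = \left(-41\right) 42 = -1722$)
$D + j{\left(95,Q \right)} = -1722 - 10 = -1732$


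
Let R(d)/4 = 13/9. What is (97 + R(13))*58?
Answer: 53650/9 ≈ 5961.1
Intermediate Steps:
R(d) = 52/9 (R(d) = 4*(13/9) = 52/9)
(97 + R(13))*58 = (97 + 52/9)*58 = (925/9)*58 = 53650/9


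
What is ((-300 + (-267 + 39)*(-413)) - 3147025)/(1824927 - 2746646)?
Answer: 3053161/921719 ≈ 3.3125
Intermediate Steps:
((-300 + (-267 + 39)*(-413)) - 3147025)/(1824927 - 2746646) = ((-300 - 228*(-413)) - 3147025)/(-921719) = ((-300 + 94164) - 3147025)*(-1/921719) = (93864 - 3147025)*(-1/921719) = -3053161*(-1/921719) = 3053161/921719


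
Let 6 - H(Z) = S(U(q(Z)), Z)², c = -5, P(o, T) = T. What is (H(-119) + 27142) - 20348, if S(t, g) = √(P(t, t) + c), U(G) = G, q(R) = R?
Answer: 6924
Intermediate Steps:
S(t, g) = √(-5 + t) (S(t, g) = √(t - 5) = √(-5 + t))
H(Z) = 11 - Z (H(Z) = 6 - (√(-5 + Z))² = 6 - (-5 + Z) = 6 + (5 - Z) = 11 - Z)
(H(-119) + 27142) - 20348 = ((11 - 1*(-119)) + 27142) - 20348 = ((11 + 119) + 27142) - 20348 = (130 + 27142) - 20348 = 27272 - 20348 = 6924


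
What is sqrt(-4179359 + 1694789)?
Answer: I*sqrt(2484570) ≈ 1576.3*I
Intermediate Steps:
sqrt(-4179359 + 1694789) = sqrt(-2484570) = I*sqrt(2484570)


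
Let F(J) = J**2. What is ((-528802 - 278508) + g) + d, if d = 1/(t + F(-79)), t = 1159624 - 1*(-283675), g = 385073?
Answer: -612049420979/1449540 ≈ -4.2224e+5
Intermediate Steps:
t = 1443299 (t = 1159624 + 283675 = 1443299)
d = 1/1449540 (d = 1/(1443299 + (-79)**2) = 1/(1443299 + 6241) = 1/1449540 ≈ 6.8987e-7)
((-528802 - 278508) + g) + d = ((-528802 - 278508) + 385073) + 1/1449540 = (-807310 + 385073) + 1/1449540 = -422237 + 1/1449540 = -612049420979/1449540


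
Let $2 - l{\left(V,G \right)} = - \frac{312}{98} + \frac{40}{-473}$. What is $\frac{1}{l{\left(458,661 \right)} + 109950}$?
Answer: $\frac{23177}{2548433252} \approx 9.0946 \cdot 10^{-6}$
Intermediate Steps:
$l{\left(V,G \right)} = \frac{122102}{23177}$ ($l{\left(V,G \right)} = 2 - \left(- \frac{312}{98} + \frac{40}{-473}\right) = 2 - \left(\left(-312\right) \frac{1}{98} + 40 \left(- \frac{1}{473}\right)\right) = 2 - \left(- \frac{156}{49} - \frac{40}{473}\right) = 2 - - \frac{75748}{23177} = 2 + \frac{75748}{23177} = \frac{122102}{23177}$)
$\frac{1}{l{\left(458,661 \right)} + 109950} = \frac{1}{\frac{122102}{23177} + 109950} = \frac{1}{\frac{2548433252}{23177}} = \frac{23177}{2548433252}$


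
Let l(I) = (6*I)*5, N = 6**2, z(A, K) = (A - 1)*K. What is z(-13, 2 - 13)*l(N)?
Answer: 166320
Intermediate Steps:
z(A, K) = K*(-1 + A) (z(A, K) = (-1 + A)*K = K*(-1 + A))
N = 36
l(I) = 30*I
z(-13, 2 - 13)*l(N) = ((2 - 13)*(-1 - 13))*(30*36) = -11*(-14)*1080 = 154*1080 = 166320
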